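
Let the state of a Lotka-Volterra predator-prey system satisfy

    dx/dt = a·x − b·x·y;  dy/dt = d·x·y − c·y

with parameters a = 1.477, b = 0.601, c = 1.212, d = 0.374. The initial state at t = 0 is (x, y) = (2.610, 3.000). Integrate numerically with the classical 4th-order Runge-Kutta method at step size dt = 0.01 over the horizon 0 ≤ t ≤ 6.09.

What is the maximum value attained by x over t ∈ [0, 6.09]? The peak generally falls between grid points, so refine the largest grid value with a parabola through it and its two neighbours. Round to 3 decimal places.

t=0.000: state=(2.610, 3.000)
step 1 (dt=0.01): k1=(-0.851, -0.708), k2=(-0.844, -0.712), k3=(-0.844, -0.711), k4=(-0.837, -0.715); state += dt/6·(k1+2k2+2k3+k4)
t=0.010: state=(2.602, 2.993)
t=0.020: state=(2.593, 2.986)
t=0.030: state=(2.585, 2.978)
continuing one RK4 step at a time; state shown every 20 steps (Δt=0.2):
t=0.200: state=(2.467, 2.846)
t=0.400: state=(2.379, 2.676)
t=0.600: state=(2.341, 2.505)
t=0.800: state=(2.351, 2.342)
t=1.000: state=(2.406, 2.195)
t=1.200: state=(2.502, 2.069)
t=1.400: state=(2.639, 1.968)
t=1.600: state=(2.812, 1.893)
t=1.800: state=(3.019, 1.847)
t=2.000: state=(3.253, 1.832)
t=2.200: state=(3.504, 1.851)
t=2.400: state=(3.758, 1.906)
t=2.600: state=(3.995, 1.999)
t=2.800: state=(4.189, 2.131)
t=3.000: state=(4.314, 2.300)
t=3.200: state=(4.346, 2.497)
t=3.400: state=(4.271, 2.706)
t=3.600: state=(4.095, 2.906)
t=3.800: state=(3.840, 3.069)
t=4.000: state=(3.543, 3.175)
t=4.200: state=(3.241, 3.211)
t=4.400: state=(2.964, 3.177)
t=4.600: state=(2.732, 3.085)
t=4.800: state=(2.554, 2.949)
t=5.000: state=(2.431, 2.787)
t=5.200: state=(2.360, 2.616)
t=5.400: state=(2.340, 2.446)
t=5.600: state=(2.366, 2.289)
t=5.800: state=(2.435, 2.149)
t=6.000: state=(2.546, 2.031)
t=6.090: state=(2.608, 1.986)
largest grid value and its neighbours: x(3.150)=4.34761, x(3.160)=4.34779, x(3.170)=4.34770
parabola through these three points peaks at t≈3.162 with x≈4.34779

max x = 4.348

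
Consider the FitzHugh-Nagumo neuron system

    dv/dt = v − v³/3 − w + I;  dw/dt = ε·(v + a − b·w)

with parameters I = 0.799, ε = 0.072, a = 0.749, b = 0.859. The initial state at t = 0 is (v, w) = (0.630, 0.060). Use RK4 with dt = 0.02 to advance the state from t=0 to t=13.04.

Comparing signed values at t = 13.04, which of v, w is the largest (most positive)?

largest component: w

t=0.000: state=(0.630, 0.060)
step 1 (dt=0.02): k1=(1.286, 0.096), k2=(1.292, 0.096), k3=(1.292, 0.096), k4=(1.299, 0.097); state += dt/6·(k1+2k2+2k3+k4)
t=0.020: state=(0.656, 0.062)
t=0.040: state=(0.682, 0.064)
t=0.060: state=(0.708, 0.066)
continuing one RK4 step at a time; state shown every 25 steps (Δt=0.5):
t=0.500: state=(1.300, 0.119)
t=1.000: state=(1.756, 0.197)
t=1.500: state=(1.905, 0.283)
t=2.000: state=(1.923, 0.369)
t=2.500: state=(1.904, 0.452)
t=3.000: state=(1.876, 0.532)
t=3.500: state=(1.846, 0.609)
t=4.000: state=(1.816, 0.682)
t=4.500: state=(1.785, 0.751)
t=5.000: state=(1.754, 0.817)
t=5.500: state=(1.722, 0.881)
t=6.000: state=(1.691, 0.941)
t=6.500: state=(1.660, 0.998)
t=7.000: state=(1.628, 1.053)
t=7.500: state=(1.596, 1.104)
t=8.000: state=(1.564, 1.153)
t=8.500: state=(1.531, 1.200)
t=9.000: state=(1.498, 1.243)
t=9.500: state=(1.464, 1.284)
t=10.000: state=(1.430, 1.323)
t=10.500: state=(1.395, 1.360)
t=11.000: state=(1.359, 1.393)
t=11.500: state=(1.323, 1.425)
t=12.000: state=(1.285, 1.455)
t=12.500: state=(1.245, 1.482)
t=13.000: state=(1.204, 1.506)
t=13.040: state=(1.200, 1.508)
compare at T: v=1.200, w=1.508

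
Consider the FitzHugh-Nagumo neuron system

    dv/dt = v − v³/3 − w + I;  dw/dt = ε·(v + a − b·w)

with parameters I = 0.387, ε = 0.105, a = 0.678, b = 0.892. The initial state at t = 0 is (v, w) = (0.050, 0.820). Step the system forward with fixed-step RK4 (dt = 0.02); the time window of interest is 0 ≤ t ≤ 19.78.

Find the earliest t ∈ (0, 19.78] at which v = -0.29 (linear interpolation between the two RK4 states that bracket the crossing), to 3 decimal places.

t=0.000: state=(0.050, 0.820)
step 1 (dt=0.02): k1=(-0.383, -0.000), k2=(-0.387, -0.001), k3=(-0.387, -0.001), k4=(-0.391, -0.001); state += dt/6·(k1+2k2+2k3+k4)
t=0.020: state=(0.042, 0.820)
t=0.040: state=(0.034, 0.820)
t=0.060: state=(0.026, 0.820)
t=0.640: state=(-0.290, 0.810)
next step: t=0.660: state=(-0.304, 0.809) — v has crossed -0.29
linear interpolation between t=0.640 (-0.28986) and t=0.660 (-0.30407) → t≈0.640

t = 0.640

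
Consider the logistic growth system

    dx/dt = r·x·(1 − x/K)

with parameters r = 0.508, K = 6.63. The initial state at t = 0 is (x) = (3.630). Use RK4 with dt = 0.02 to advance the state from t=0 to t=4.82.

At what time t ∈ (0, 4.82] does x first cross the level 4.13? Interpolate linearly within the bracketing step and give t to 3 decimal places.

t = 0.613

t=0.000: state=(3.630)
step 1 (dt=0.02): k1=(0.834), k2=(0.834), k3=(0.834), k4=(0.834); state += dt/6·(k1+2k2+2k3+k4)
t=0.020: state=(3.647)
t=0.040: state=(3.663)
t=0.060: state=(3.680)
continuing one RK4 step at a time; state shown every 10 steps (Δt=0.2):
t=0.200: state=(3.796)
t=0.400: state=(3.959)
t=0.600: state=(4.120)
next step: t=0.620: state=(4.136) — x has crossed 4.13
linear interpolation between t=0.600 (4.11977) and t=0.620 (4.13559) → t≈0.613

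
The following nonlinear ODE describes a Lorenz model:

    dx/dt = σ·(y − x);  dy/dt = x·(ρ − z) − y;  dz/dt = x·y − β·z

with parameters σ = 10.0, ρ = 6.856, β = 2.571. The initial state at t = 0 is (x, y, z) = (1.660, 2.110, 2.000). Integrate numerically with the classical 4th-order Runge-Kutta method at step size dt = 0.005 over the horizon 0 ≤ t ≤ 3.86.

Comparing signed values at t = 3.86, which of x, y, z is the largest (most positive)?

t=0.000: state=(1.660, 2.110, 2.000)
step 1 (dt=0.005): k1=(4.500, 5.951, -1.639), k2=(4.536, 5.998, -1.580), k3=(4.537, 5.998, -1.580), k4=(4.573, 6.044, -1.521); state += dt/6·(k1+2k2+2k3+k4)
t=0.005: state=(1.683, 2.140, 1.992)
t=0.010: state=(1.706, 2.170, 1.985)
t=0.015: state=(1.729, 2.201, 1.978)
continuing one RK4 step at a time; state shown every 40 steps (Δt=0.2):
t=0.200: state=(2.892, 3.684, 2.252)
t=0.400: state=(4.675, 5.544, 4.240)
t=0.600: state=(5.568, 5.424, 7.319)
t=0.800: state=(4.345, 3.519, 7.844)
t=1.000: state=(3.063, 2.677, 6.352)
t=1.200: state=(2.773, 2.834, 4.996)
t=1.400: state=(3.183, 3.506, 4.454)
t=1.600: state=(3.937, 4.323, 4.890)
t=1.800: state=(4.502, 4.628, 5.983)
t=2.000: state=(4.373, 4.147, 6.677)
t=2.200: state=(3.831, 3.573, 6.429)
t=2.400: state=(3.489, 3.417, 5.795)
t=2.600: state=(3.527, 3.624, 5.375)
t=2.800: state=(3.806, 3.966, 5.401)
t=3.000: state=(4.075, 4.164, 5.769)
t=3.200: state=(4.118, 4.073, 6.115)
t=3.400: state=(3.949, 3.844, 6.149)
t=3.600: state=(3.770, 3.709, 5.936)
t=3.800: state=(3.726, 3.742, 5.718)
t=3.860: state=(3.741, 3.776, 5.680)
compare at T: x=3.741, y=3.776, z=5.680

largest component: z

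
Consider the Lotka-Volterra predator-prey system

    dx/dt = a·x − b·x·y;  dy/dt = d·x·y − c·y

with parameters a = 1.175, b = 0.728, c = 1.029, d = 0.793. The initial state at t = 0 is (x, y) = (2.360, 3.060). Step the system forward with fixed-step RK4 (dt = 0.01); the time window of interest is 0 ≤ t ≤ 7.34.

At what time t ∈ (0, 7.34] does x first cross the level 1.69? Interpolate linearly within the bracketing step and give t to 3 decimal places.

t = 0.265

t=0.000: state=(2.360, 3.060)
step 1 (dt=0.01): k1=(-2.484, 2.578), k2=(-2.493, 2.559), k3=(-2.493, 2.558), k4=(-2.502, 2.539); state += dt/6·(k1+2k2+2k3+k4)
t=0.010: state=(2.335, 3.086)
t=0.020: state=(2.310, 3.111)
t=0.030: state=(2.285, 3.136)
continuing one RK4 step at a time; state shown every 25 steps (Δt=0.25):
t=0.250: state=(1.726, 3.546)
t=0.260: state=(1.702, 3.558)
next step: t=0.270: state=(1.678, 3.569) — x has crossed 1.69
linear interpolation between t=0.260 (1.70206) and t=0.270 (1.67808) → t≈0.265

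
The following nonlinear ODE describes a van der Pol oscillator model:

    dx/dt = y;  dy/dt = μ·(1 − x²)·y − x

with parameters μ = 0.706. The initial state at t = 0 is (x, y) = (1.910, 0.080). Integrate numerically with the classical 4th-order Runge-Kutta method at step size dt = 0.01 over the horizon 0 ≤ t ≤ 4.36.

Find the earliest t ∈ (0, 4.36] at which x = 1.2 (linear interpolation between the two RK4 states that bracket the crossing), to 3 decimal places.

t = 1.155

t=0.000: state=(1.910, 0.080)
step 1 (dt=0.01): k1=(0.080, -2.060), k2=(0.070, -2.041), k3=(0.070, -2.041), k4=(0.060, -2.022); state += dt/6·(k1+2k2+2k3+k4)
t=0.010: state=(1.911, 0.060)
t=0.020: state=(1.911, 0.040)
t=0.030: state=(1.911, 0.020)
continuing one RK4 step at a time; state shown every 20 steps (Δt=0.2):
t=0.200: state=(1.890, -0.263)
t=0.400: state=(1.812, -0.501)
t=0.600: state=(1.693, -0.679)
t=0.800: state=(1.542, -0.830)
t=1.000: state=(1.361, -0.979)
t=1.150: state=(1.205, -1.100)
next step: t=1.160: state=(1.194, -1.109) — x has crossed 1.2
linear interpolation between t=1.150 (1.20540) and t=1.160 (1.19435) → t≈1.155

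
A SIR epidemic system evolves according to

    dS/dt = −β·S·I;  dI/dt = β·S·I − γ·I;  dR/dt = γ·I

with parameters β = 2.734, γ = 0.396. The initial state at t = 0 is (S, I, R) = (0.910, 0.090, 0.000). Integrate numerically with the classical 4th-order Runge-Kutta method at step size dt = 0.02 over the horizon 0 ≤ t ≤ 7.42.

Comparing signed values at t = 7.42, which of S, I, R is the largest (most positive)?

t=0.000: state=(0.910, 0.090, 0.000)
step 1 (dt=0.02): k1=(-0.224, 0.188, 0.036), k2=(-0.228, 0.192, 0.036), k3=(-0.228, 0.192, 0.036), k4=(-0.232, 0.195, 0.037); state += dt/6·(k1+2k2+2k3+k4)
t=0.020: state=(0.905, 0.094, 0.001)
t=0.040: state=(0.901, 0.098, 0.001)
t=0.060: state=(0.896, 0.102, 0.002)
continuing one RK4 step at a time; state shown every 25 steps (Δt=0.5):
t=0.500: state=(0.739, 0.231, 0.030)
t=1.000: state=(0.469, 0.435, 0.096)
t=1.500: state=(0.232, 0.570, 0.198)
t=2.000: state=(0.105, 0.582, 0.313)
t=2.500: state=(0.049, 0.527, 0.424)
t=3.000: state=(0.025, 0.454, 0.521)
t=3.500: state=(0.014, 0.382, 0.604)
t=4.000: state=(0.009, 0.318, 0.673)
t=4.500: state=(0.006, 0.264, 0.730)
t=5.000: state=(0.004, 0.218, 0.778)
t=5.500: state=(0.003, 0.180, 0.817)
t=6.000: state=(0.003, 0.148, 0.849)
t=6.500: state=(0.002, 0.122, 0.876)
t=7.000: state=(0.002, 0.100, 0.898)
t=7.420: state=(0.002, 0.085, 0.913)
compare at T: S=0.002, I=0.085, R=0.913

largest component: R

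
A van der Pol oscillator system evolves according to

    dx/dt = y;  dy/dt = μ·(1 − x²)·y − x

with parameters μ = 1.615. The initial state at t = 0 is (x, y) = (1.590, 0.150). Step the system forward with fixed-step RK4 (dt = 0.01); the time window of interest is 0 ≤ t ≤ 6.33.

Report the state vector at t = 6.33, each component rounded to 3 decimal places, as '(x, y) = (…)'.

(x, y) = (1.977, 0.535)

t=0.000: state=(1.590, 0.150)
step 1 (dt=0.01): k1=(0.150, -1.960), k2=(0.140, -1.937), k3=(0.140, -1.937), k4=(0.131, -1.915); state += dt/6·(k1+2k2+2k3+k4)
t=0.010: state=(1.591, 0.131)
t=0.020: state=(1.593, 0.112)
t=0.030: state=(1.594, 0.093)
continuing one RK4 step at a time; state shown every 25 steps (Δt=0.25):
t=0.250: state=(1.577, -0.216)
t=0.500: state=(1.495, -0.422)
t=0.750: state=(1.371, -0.569)
t=1.000: state=(1.211, -0.719)
t=1.250: state=(1.007, -0.921)
t=1.500: state=(0.740, -1.240)
t=1.750: state=(0.368, -1.792)
t=2.000: state=(-0.185, -2.682)
t=2.250: state=(-0.959, -3.321)
t=2.500: state=(-1.675, -2.087)
t=2.750: state=(-1.976, -0.484)
t=3.000: state=(-2.003, 0.146)
t=3.250: state=(-1.938, 0.338)
t=3.500: state=(-1.843, 0.415)
t=3.750: state=(-1.732, 0.470)
t=4.000: state=(-1.608, 0.528)
t=4.250: state=(-1.467, 0.602)
t=4.500: state=(-1.305, 0.706)
t=4.750: state=(-1.110, 0.864)
t=5.000: state=(-0.865, 1.120)
t=5.250: state=(-0.534, 1.565)
t=5.500: state=(-0.054, 2.336)
t=5.750: state=(0.651, 3.257)
t=6.000: state=(1.455, 2.780)
t=6.250: state=(1.918, 0.956)
t=6.330: state=(1.977, 0.535)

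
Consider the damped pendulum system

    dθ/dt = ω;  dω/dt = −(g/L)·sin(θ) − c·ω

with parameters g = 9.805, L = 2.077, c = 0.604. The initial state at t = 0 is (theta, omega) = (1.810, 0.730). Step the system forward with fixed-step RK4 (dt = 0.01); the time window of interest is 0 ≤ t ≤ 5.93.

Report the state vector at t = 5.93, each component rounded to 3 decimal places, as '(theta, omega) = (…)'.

t=0.000: state=(1.810, 0.730)
step 1 (dt=0.01): k1=(0.730, -5.027), k2=(0.705, -5.008), k3=(0.705, -5.008), k4=(0.680, -4.989); state += dt/6·(k1+2k2+2k3+k4)
t=0.010: state=(1.817, 0.680)
t=0.020: state=(1.824, 0.630)
t=0.030: state=(1.830, 0.581)
continuing one RK4 step at a time; state shown every 20 steps (Δt=0.2):
t=0.200: state=(1.860, -0.208)
t=0.400: state=(1.733, -1.047)
t=0.600: state=(1.446, -1.814)
t=0.800: state=(1.017, -2.442)
t=1.000: state=(0.489, -2.765)
t=1.200: state=(-0.058, -2.632)
t=1.400: state=(-0.534, -2.063)
t=1.600: state=(-0.867, -1.246)
t=1.800: state=(-1.029, -0.375)
t=2.000: state=(-1.021, 0.434)
t=2.200: state=(-0.864, 1.109)
t=2.400: state=(-0.591, 1.576)
t=2.600: state=(-0.253, 1.759)
t=2.800: state=(0.091, 1.625)
t=3.000: state=(0.379, 1.226)
t=3.200: state=(0.571, 0.671)
t=3.400: state=(0.645, 0.079)
t=3.600: state=(0.606, -0.457)
t=3.800: state=(0.471, -0.865)
t=4.000: state=(0.272, -1.090)
t=4.200: state=(0.049, -1.107)
t=4.400: state=(-0.157, -0.928)
t=4.600: state=(-0.313, -0.610)
t=4.800: state=(-0.397, -0.225)
t=5.000: state=(-0.403, 0.152)
t=5.200: state=(-0.341, 0.462)
t=5.400: state=(-0.226, 0.659)
t=5.600: state=(-0.086, 0.722)
t=5.800: state=(0.054, 0.652)
t=5.930: state=(0.132, 0.547)

(theta, omega) = (0.132, 0.547)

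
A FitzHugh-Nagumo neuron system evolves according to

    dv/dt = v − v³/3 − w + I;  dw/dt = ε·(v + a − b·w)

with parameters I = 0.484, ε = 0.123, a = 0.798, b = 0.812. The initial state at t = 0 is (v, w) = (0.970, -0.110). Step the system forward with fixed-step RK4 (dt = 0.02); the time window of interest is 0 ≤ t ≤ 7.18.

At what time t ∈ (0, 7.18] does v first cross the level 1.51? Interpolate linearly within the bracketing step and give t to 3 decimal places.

t=0.000: state=(0.970, -0.110)
step 1 (dt=0.02): k1=(1.260, 0.228), k2=(1.258, 0.230), k3=(1.258, 0.230), k4=(1.256, 0.231); state += dt/6·(k1+2k2+2k3+k4)
t=0.020: state=(0.995, -0.105)
t=0.040: state=(1.020, -0.101)
t=0.060: state=(1.045, -0.096)
t=0.480: state=(1.499, 0.013)
next step: t=0.500: state=(1.516, 0.019) — v has crossed 1.51
linear interpolation between t=0.480 (1.49933) and t=0.500 (1.51599) → t≈0.493

t = 0.493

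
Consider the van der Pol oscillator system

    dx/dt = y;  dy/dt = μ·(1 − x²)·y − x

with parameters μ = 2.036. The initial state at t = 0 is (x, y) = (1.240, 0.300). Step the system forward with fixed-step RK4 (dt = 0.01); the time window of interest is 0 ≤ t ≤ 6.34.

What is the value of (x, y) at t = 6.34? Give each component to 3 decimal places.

t=0.000: state=(1.240, 0.300)
step 1 (dt=0.01): k1=(0.300, -1.568), k2=(0.292, -1.563), k3=(0.292, -1.563), k4=(0.284, -1.558); state += dt/6·(k1+2k2+2k3+k4)
t=0.010: state=(1.243, 0.284)
t=0.020: state=(1.246, 0.269)
t=0.030: state=(1.248, 0.253)
continuing one RK4 step at a time; state shown every 25 steps (Δt=0.25):
t=0.250: state=(1.269, -0.050)
t=0.500: state=(1.223, -0.310)
t=0.750: state=(1.118, -0.525)
t=1.000: state=(0.959, -0.760)
t=1.250: state=(0.729, -1.105)
t=1.500: state=(0.384, -1.726)
t=1.750: state=(-0.178, -2.858)
t=2.000: state=(-1.035, -3.708)
t=2.250: state=(-1.772, -1.826)
t=2.500: state=(-1.991, -0.212)
t=2.750: state=(-1.978, 0.210)
t=3.000: state=(-1.910, 0.313)
t=3.250: state=(-1.826, 0.355)
t=3.500: state=(-1.733, 0.389)
t=3.750: state=(-1.631, 0.429)
t=4.000: state=(-1.518, 0.481)
t=4.250: state=(-1.389, 0.553)
t=4.500: state=(-1.239, 0.659)
t=4.750: state=(-1.055, 0.827)
t=5.000: state=(-0.815, 1.122)
t=5.250: state=(-0.471, 1.689)
t=5.500: state=(0.075, 2.784)
t=5.750: state=(0.932, 3.861)
t=6.000: state=(1.741, 2.131)
t=6.250: state=(2.006, 0.294)
t=6.340: state=(2.020, 0.029)

(x, y) = (2.020, 0.029)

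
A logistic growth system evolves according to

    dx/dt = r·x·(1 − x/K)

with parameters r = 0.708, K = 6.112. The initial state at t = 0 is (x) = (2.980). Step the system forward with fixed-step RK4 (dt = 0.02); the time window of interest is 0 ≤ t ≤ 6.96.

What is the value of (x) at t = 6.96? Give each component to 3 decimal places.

t=0.000: state=(2.980)
step 1 (dt=0.02): k1=(1.081), k2=(1.081), k3=(1.081), k4=(1.081); state += dt/6·(k1+2k2+2k3+k4)
t=0.020: state=(3.002)
t=0.040: state=(3.023)
t=0.060: state=(3.045)
continuing one RK4 step at a time; state shown every 25 steps (Δt=0.5):
t=0.500: state=(3.517)
t=1.000: state=(4.027)
t=1.500: state=(4.483)
t=2.000: state=(4.870)
t=2.500: state=(5.184)
t=3.000: state=(5.430)
t=3.500: state=(5.617)
t=4.000: state=(5.756)
t=4.500: state=(5.858)
t=5.000: state=(5.931)
t=5.500: state=(5.984)
t=6.000: state=(6.022)
t=6.500: state=(6.048)
t=6.960: state=(6.066)

(x) = (6.066)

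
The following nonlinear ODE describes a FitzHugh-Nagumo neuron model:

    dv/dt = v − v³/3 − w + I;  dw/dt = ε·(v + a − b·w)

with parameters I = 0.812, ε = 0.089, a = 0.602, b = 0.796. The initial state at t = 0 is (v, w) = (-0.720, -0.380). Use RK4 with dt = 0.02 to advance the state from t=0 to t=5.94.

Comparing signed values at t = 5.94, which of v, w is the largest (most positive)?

largest component: v

t=0.000: state=(-0.720, -0.380)
step 1 (dt=0.02): k1=(0.596, 0.016), k2=(0.599, 0.017), k3=(0.599, 0.017), k4=(0.602, 0.017); state += dt/6·(k1+2k2+2k3+k4)
t=0.020: state=(-0.708, -0.380)
t=0.040: state=(-0.696, -0.379)
t=0.060: state=(-0.684, -0.379)
continuing one RK4 step at a time; state shown every 10 steps (Δt=0.2):
t=0.200: state=(-0.594, -0.376)
t=0.400: state=(-0.453, -0.369)
t=0.600: state=(-0.288, -0.360)
t=0.800: state=(-0.093, -0.347)
t=1.000: state=(0.141, -0.332)
t=1.200: state=(0.421, -0.311)
t=1.400: state=(0.746, -0.286)
t=1.600: state=(1.093, -0.255)
t=1.800: state=(1.419, -0.219)
t=2.000: state=(1.679, -0.177)
t=2.200: state=(1.855, -0.133)
t=2.400: state=(1.956, -0.087)
t=2.600: state=(2.007, -0.040)
t=2.800: state=(2.027, 0.007)
t=3.000: state=(2.032, 0.054)
t=3.200: state=(2.027, 0.099)
t=3.400: state=(2.018, 0.144)
t=3.600: state=(2.006, 0.188)
t=3.800: state=(1.993, 0.232)
t=4.000: state=(1.980, 0.274)
t=4.200: state=(1.966, 0.316)
t=4.400: state=(1.952, 0.357)
t=4.600: state=(1.937, 0.397)
t=4.800: state=(1.923, 0.436)
t=5.000: state=(1.909, 0.474)
t=5.200: state=(1.894, 0.512)
t=5.400: state=(1.880, 0.549)
t=5.600: state=(1.866, 0.585)
t=5.800: state=(1.851, 0.620)
t=5.940: state=(1.841, 0.644)
compare at T: v=1.841, w=0.644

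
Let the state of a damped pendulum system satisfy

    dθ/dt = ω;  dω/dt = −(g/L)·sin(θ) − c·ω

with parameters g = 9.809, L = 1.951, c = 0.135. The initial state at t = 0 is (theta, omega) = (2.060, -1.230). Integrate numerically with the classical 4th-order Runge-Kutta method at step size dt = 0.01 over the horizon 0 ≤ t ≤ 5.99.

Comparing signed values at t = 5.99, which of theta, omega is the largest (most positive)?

largest component: omega

t=0.000: state=(2.060, -1.230)
step 1 (dt=0.01): k1=(-1.230, -4.272), k2=(-1.251, -4.283), k3=(-1.251, -4.284), k4=(-1.273, -4.295); state += dt/6·(k1+2k2+2k3+k4)
t=0.010: state=(2.047, -1.273)
t=0.020: state=(2.035, -1.316)
t=0.030: state=(2.021, -1.359)
continuing one RK4 step at a time; state shown every 20 steps (Δt=0.2):
t=0.200: state=(1.725, -2.129)
t=0.400: state=(1.206, -3.050)
t=0.600: state=(0.522, -3.714)
t=0.800: state=(-0.237, -3.752)
t=1.000: state=(-0.932, -3.106)
t=1.200: state=(-1.456, -2.105)
t=1.400: state=(-1.772, -1.063)
t=1.600: state=(-1.885, -0.080)
t=1.800: state=(-1.806, 0.873)
t=2.000: state=(-1.535, 1.832)
t=2.200: state=(-1.076, 2.736)
t=2.400: state=(-0.460, 3.347)
t=2.600: state=(0.223, 3.372)
t=2.800: state=(0.846, 2.775)
t=3.000: state=(1.310, 1.827)
t=3.200: state=(1.572, 0.796)
t=3.400: state=(1.630, -0.216)
t=3.600: state=(1.487, -1.202)
t=3.800: state=(1.153, -2.130)
t=4.000: state=(0.649, -2.849)
t=4.200: state=(0.044, -3.108)
t=4.400: state=(-0.554, -2.772)
t=4.600: state=(-1.035, -1.988)
t=4.800: state=(-1.336, -1.013)
t=5.000: state=(-1.438, -0.008)
t=5.200: state=(-1.341, 0.971)
t=5.400: state=(-1.055, 1.871)
t=5.600: state=(-0.607, 2.554)
t=5.800: state=(-0.062, 2.811)
t=5.990: state=(0.455, 2.552)
compare at T: theta=0.455, omega=2.552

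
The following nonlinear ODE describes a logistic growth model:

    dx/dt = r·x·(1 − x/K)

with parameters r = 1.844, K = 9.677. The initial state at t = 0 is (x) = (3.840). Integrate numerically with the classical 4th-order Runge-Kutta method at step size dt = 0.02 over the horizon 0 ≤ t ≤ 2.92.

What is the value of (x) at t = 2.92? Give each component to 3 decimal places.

t=0.000: state=(3.840)
step 1 (dt=0.02): k1=(4.271), k2=(4.287), k3=(4.287), k4=(4.302); state += dt/6·(k1+2k2+2k3+k4)
t=0.020: state=(3.926)
t=0.040: state=(4.012)
t=0.060: state=(4.099)
continuing one RK4 step at a time; state shown every 5 steps (Δt=0.1):
t=0.100: state=(4.274)
t=0.200: state=(4.718)
t=0.300: state=(5.163)
t=0.400: state=(5.603)
t=0.500: state=(6.031)
t=0.600: state=(6.440)
t=0.700: state=(6.824)
t=0.800: state=(7.180)
t=0.900: state=(7.507)
t=1.000: state=(7.801)
t=1.100: state=(8.064)
t=1.200: state=(8.297)
t=1.300: state=(8.501)
t=1.400: state=(8.679)
t=1.500: state=(8.832)
t=1.600: state=(8.964)
t=1.700: state=(9.077)
t=1.800: state=(9.173)
t=1.900: state=(9.254)
t=2.000: state=(9.322)
t=2.100: state=(9.380)
t=2.200: state=(9.429)
t=2.300: state=(9.470)
t=2.400: state=(9.504)
t=2.500: state=(9.533)
t=2.600: state=(9.557)
t=2.700: state=(9.577)
t=2.800: state=(9.594)
t=2.900: state=(9.607)
t=2.920: state=(9.610)

(x) = (9.610)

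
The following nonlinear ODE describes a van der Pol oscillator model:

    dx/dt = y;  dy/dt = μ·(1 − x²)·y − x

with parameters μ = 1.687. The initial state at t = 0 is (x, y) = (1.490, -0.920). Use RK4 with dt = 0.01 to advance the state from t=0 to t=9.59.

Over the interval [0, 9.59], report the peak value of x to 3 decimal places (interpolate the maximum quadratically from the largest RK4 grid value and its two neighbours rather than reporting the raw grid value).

max x = 2.017

t=0.000: state=(1.490, -0.920)
step 1 (dt=0.01): k1=(-0.920, 0.404), k2=(-0.918, 0.383), k3=(-0.918, 0.383), k4=(-0.916, 0.363); state += dt/6·(k1+2k2+2k3+k4)
t=0.010: state=(1.481, -0.916)
t=0.020: state=(1.472, -0.913)
t=0.030: state=(1.463, -0.910)
continuing one RK4 step at a time; state shown every 50 steps (Δt=0.5):
t=0.500: state=(1.017, -1.079)
t=1.000: state=(0.278, -2.092)
t=1.500: state=(-1.231, -3.371)
t=2.000: state=(-2.033, -0.155)
t=2.500: state=(-1.935, 0.358)
t=3.000: state=(-1.729, 0.458)
t=3.500: state=(-1.473, 0.581)
t=4.000: state=(-1.128, 0.829)
t=4.500: state=(-0.577, 1.499)
t=5.000: state=(0.579, 3.271)
t=5.500: state=(1.908, 1.040)
t=6.000: state=(1.977, -0.279)
t=6.500: state=(1.792, -0.429)
t=7.000: state=(1.553, -0.538)
t=7.500: state=(1.240, -0.735)
t=8.000: state=(0.771, -1.225)
t=8.500: state=(-0.149, -2.703)
t=9.000: state=(-1.683, -2.145)
t=9.500: state=(-2.009, 0.154)
t=9.590: state=(-1.991, 0.242)
largest grid value and its neighbours: x(5.750)=2.01718, x(5.760)=2.01727, x(5.770)=2.01716
parabola through these three points peaks at t≈5.759 with x≈2.01727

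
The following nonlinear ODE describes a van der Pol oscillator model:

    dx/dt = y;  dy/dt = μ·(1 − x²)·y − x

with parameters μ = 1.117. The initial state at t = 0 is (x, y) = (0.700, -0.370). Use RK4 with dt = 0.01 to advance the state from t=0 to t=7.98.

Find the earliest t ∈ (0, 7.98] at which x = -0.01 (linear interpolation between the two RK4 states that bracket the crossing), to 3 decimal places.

t=0.000: state=(0.700, -0.370)
step 1 (dt=0.01): k1=(-0.370, -0.911), k2=(-0.375, -0.913), k3=(-0.375, -0.913), k4=(-0.379, -0.914); state += dt/6·(k1+2k2+2k3+k4)
t=0.010: state=(0.696, -0.379)
t=0.020: state=(0.692, -0.388)
t=0.030: state=(0.688, -0.397)
continuing one RK4 step at a time; state shown every 50 steps (Δt=0.5):
t=0.500: state=(0.391, -0.893)
t=0.850: state=(-0.005, -1.386)
next step: t=0.860: state=(-0.019, -1.401) — x has crossed -0.01
linear interpolation between t=0.850 (-0.00462) and t=0.860 (-0.01855) → t≈0.854

t = 0.854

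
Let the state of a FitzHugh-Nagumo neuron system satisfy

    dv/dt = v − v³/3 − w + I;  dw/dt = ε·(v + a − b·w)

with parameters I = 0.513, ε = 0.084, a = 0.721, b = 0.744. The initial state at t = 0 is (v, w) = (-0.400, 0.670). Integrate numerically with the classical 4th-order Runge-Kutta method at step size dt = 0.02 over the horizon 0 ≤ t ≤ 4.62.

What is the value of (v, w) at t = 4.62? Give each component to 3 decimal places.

(v, w) = (-1.623, 0.261)

t=0.000: state=(-0.400, 0.670)
step 1 (dt=0.02): k1=(-0.536, -0.015), k2=(-0.540, -0.015), k3=(-0.540, -0.015), k4=(-0.544, -0.016); state += dt/6·(k1+2k2+2k3+k4)
t=0.020: state=(-0.411, 0.670)
t=0.040: state=(-0.422, 0.669)
t=0.060: state=(-0.433, 0.669)
continuing one RK4 step at a time; state shown every 10 steps (Δt=0.2):
t=0.200: state=(-0.516, 0.666)
t=0.400: state=(-0.649, 0.660)
t=0.600: state=(-0.797, 0.652)
t=0.800: state=(-0.953, 0.641)
t=1.000: state=(-1.110, 0.628)
t=1.200: state=(-1.258, 0.613)
t=1.400: state=(-1.385, 0.595)
t=1.600: state=(-1.489, 0.576)
t=1.800: state=(-1.566, 0.555)
t=2.000: state=(-1.621, 0.533)
t=2.200: state=(-1.657, 0.511)
t=2.400: state=(-1.678, 0.489)
t=2.600: state=(-1.689, 0.467)
t=2.800: state=(-1.694, 0.445)
t=3.000: state=(-1.693, 0.423)
t=3.200: state=(-1.688, 0.402)
t=3.400: state=(-1.682, 0.381)
t=3.600: state=(-1.674, 0.360)
t=3.800: state=(-1.665, 0.340)
t=4.000: state=(-1.655, 0.320)
t=4.200: state=(-1.645, 0.300)
t=4.400: state=(-1.635, 0.281)
t=4.600: state=(-1.624, 0.263)
t=4.620: state=(-1.623, 0.261)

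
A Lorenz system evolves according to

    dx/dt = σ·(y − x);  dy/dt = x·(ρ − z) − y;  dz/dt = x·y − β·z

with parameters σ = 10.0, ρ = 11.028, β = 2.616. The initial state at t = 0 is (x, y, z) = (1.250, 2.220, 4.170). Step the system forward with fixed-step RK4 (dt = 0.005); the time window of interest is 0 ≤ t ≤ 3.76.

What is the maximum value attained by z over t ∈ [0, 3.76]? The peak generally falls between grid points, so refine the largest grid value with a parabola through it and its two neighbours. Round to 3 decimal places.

t=0.000: state=(1.250, 2.220, 4.170)
step 1 (dt=0.005): k1=(9.700, 6.353, -8.134), k2=(9.616, 6.529, -8.006), k3=(9.623, 6.527, -8.007), k4=(9.545, 6.702, -7.880); state += dt/6·(k1+2k2+2k3+k4)
t=0.005: state=(1.298, 2.253, 4.130)
t=0.010: state=(1.345, 2.287, 4.091)
t=0.015: state=(1.392, 2.323, 4.054)
continuing one RK4 step at a time; state shown every 40 steps (Δt=0.2):
t=0.200: state=(3.388, 4.828, 3.779)
t=0.400: state=(7.059, 8.865, 8.358)
t=0.600: state=(7.298, 5.509, 14.476)
t=0.800: state=(3.501, 2.242, 11.318)
t=1.000: state=(2.532, 2.651, 7.697)
t=1.200: state=(3.586, 4.495, 6.226)
t=1.400: state=(5.922, 7.141, 8.242)
t=1.600: state=(6.892, 6.346, 12.418)
t=1.800: state=(4.733, 3.647, 11.683)
t=2.000: state=(3.571, 3.494, 9.002)
t=2.200: state=(4.185, 4.812, 7.781)
t=2.400: state=(5.693, 6.404, 9.109)
t=2.600: state=(6.195, 5.879, 11.471)
t=2.800: state=(4.955, 4.293, 11.116)
t=3.000: state=(4.200, 4.145, 9.417)
t=3.200: state=(4.633, 5.063, 8.700)
t=3.400: state=(5.564, 5.943, 9.664)
t=3.600: state=(5.735, 5.504, 10.949)
t=3.760: state=(5.147, 4.732, 10.818)
largest grid value and its neighbours: z(0.600)=14.47648, z(0.605)=14.48408, z(0.610)=14.48371
parabola through these three points peaks at t≈0.607 with z≈14.48490

max z = 14.485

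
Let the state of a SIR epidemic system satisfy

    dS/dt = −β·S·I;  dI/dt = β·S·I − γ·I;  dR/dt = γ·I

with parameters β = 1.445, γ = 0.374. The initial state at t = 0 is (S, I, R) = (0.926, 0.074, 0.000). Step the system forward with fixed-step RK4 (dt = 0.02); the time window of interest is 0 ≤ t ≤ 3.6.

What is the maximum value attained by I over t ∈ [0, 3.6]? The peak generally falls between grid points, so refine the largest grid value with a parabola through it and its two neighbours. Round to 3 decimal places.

t=0.000: state=(0.926, 0.074, 0.000)
step 1 (dt=0.02): k1=(-0.099, 0.071, 0.028), k2=(-0.100, 0.072, 0.028), k3=(-0.100, 0.072, 0.028), k4=(-0.101, 0.073, 0.028); state += dt/6·(k1+2k2+2k3+k4)
t=0.020: state=(0.924, 0.075, 0.001)
t=0.040: state=(0.922, 0.077, 0.001)
t=0.060: state=(0.920, 0.078, 0.002)
continuing one RK4 step at a time; state shown every 10 steps (Δt=0.2):
t=0.200: state=(0.904, 0.089, 0.006)
t=0.400: state=(0.879, 0.107, 0.013)
t=0.600: state=(0.850, 0.128, 0.022)
t=0.800: state=(0.816, 0.151, 0.033)
t=1.000: state=(0.779, 0.177, 0.045)
t=1.200: state=(0.737, 0.204, 0.059)
t=1.400: state=(0.692, 0.233, 0.075)
t=1.600: state=(0.644, 0.262, 0.094)
t=1.800: state=(0.595, 0.291, 0.115)
t=2.000: state=(0.545, 0.318, 0.137)
t=2.200: state=(0.495, 0.343, 0.162)
t=2.400: state=(0.447, 0.365, 0.189)
t=2.600: state=(0.401, 0.382, 0.217)
t=2.800: state=(0.358, 0.396, 0.246)
t=3.000: state=(0.319, 0.405, 0.276)
t=3.200: state=(0.284, 0.410, 0.306)
t=3.400: state=(0.252, 0.411, 0.337)
t=3.600: state=(0.224, 0.409, 0.368)
largest grid value and its neighbours: I(3.340)=0.41124, I(3.360)=0.41125, I(3.380)=0.41122
parabola through these three points peaks at t≈3.354 with I≈0.41125

max I = 0.411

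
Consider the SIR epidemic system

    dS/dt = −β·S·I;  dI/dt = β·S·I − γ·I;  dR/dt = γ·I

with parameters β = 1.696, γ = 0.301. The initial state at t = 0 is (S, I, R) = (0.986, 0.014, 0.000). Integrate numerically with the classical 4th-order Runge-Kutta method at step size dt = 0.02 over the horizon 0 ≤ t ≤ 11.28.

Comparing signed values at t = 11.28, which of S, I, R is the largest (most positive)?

largest component: R

t=0.000: state=(0.986, 0.014, 0.000)
step 1 (dt=0.02): k1=(-0.023, 0.019, 0.004), k2=(-0.024, 0.019, 0.004), k3=(-0.024, 0.019, 0.004), k4=(-0.024, 0.020, 0.004); state += dt/6·(k1+2k2+2k3+k4)
t=0.020: state=(0.986, 0.014, 0.000)
t=0.040: state=(0.985, 0.015, 0.000)
t=0.060: state=(0.985, 0.015, 0.000)
continuing one RK4 step at a time; state shown every 25 steps (Δt=0.5):
t=0.500: state=(0.969, 0.028, 0.003)
t=1.000: state=(0.938, 0.053, 0.009)
t=1.500: state=(0.880, 0.100, 0.020)
t=2.000: state=(0.786, 0.174, 0.040)
t=2.500: state=(0.650, 0.276, 0.074)
t=3.000: state=(0.491, 0.385, 0.124)
t=3.500: state=(0.341, 0.471, 0.189)
t=4.000: state=(0.224, 0.513, 0.263)
t=4.500: state=(0.144, 0.515, 0.341)
t=5.000: state=(0.094, 0.489, 0.417)
t=5.500: state=(0.063, 0.449, 0.488)
t=6.000: state=(0.044, 0.404, 0.552)
t=6.500: state=(0.032, 0.359, 0.609)
t=7.000: state=(0.024, 0.316, 0.660)
t=7.500: state=(0.019, 0.277, 0.705)
t=8.000: state=(0.015, 0.242, 0.743)
t=8.500: state=(0.012, 0.210, 0.777)
t=9.000: state=(0.010, 0.183, 0.807)
t=9.500: state=(0.009, 0.158, 0.833)
t=10.000: state=(0.008, 0.137, 0.855)
t=10.500: state=(0.007, 0.119, 0.874)
t=11.000: state=(0.007, 0.103, 0.891)
t=11.280: state=(0.006, 0.095, 0.899)
compare at T: S=0.006, I=0.095, R=0.899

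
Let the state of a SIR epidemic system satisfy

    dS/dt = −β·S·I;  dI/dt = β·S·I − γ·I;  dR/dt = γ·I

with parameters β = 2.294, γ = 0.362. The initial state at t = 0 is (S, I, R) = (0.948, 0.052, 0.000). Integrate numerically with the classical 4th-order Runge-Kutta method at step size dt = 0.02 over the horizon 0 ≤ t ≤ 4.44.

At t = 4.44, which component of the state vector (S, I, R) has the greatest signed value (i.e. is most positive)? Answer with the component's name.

t=0.000: state=(0.948, 0.052, 0.000)
step 1 (dt=0.02): k1=(-0.113, 0.094, 0.019), k2=(-0.115, 0.096, 0.019), k3=(-0.115, 0.096, 0.019), k4=(-0.117, 0.097, 0.020); state += dt/6·(k1+2k2+2k3+k4)
t=0.020: state=(0.946, 0.054, 0.000)
t=0.040: state=(0.943, 0.056, 0.001)
t=0.060: state=(0.941, 0.058, 0.001)
continuing one RK4 step at a time; state shown every 10 steps (Δt=0.2):
t=0.200: state=(0.921, 0.074, 0.005)
t=0.400: state=(0.884, 0.105, 0.011)
t=0.600: state=(0.836, 0.144, 0.020)
t=0.800: state=(0.773, 0.194, 0.032)
t=1.000: state=(0.698, 0.254, 0.048)
t=1.200: state=(0.612, 0.319, 0.069)
t=1.400: state=(0.521, 0.385, 0.094)
t=1.600: state=(0.431, 0.445, 0.125)
t=1.800: state=(0.347, 0.494, 0.159)
t=2.000: state=(0.274, 0.530, 0.196)
t=2.200: state=(0.214, 0.551, 0.235)
t=2.400: state=(0.166, 0.559, 0.275)
t=2.600: state=(0.128, 0.556, 0.316)
t=2.800: state=(0.100, 0.545, 0.356)
t=3.000: state=(0.078, 0.528, 0.394)
t=3.200: state=(0.061, 0.507, 0.432)
t=3.400: state=(0.049, 0.483, 0.468)
t=3.600: state=(0.039, 0.459, 0.502)
t=3.800: state=(0.032, 0.434, 0.534)
t=4.000: state=(0.026, 0.409, 0.565)
t=4.200: state=(0.022, 0.385, 0.593)
t=4.400: state=(0.019, 0.361, 0.620)
t=4.440: state=(0.018, 0.356, 0.626)
compare at T: S=0.018, I=0.356, R=0.626

largest component: R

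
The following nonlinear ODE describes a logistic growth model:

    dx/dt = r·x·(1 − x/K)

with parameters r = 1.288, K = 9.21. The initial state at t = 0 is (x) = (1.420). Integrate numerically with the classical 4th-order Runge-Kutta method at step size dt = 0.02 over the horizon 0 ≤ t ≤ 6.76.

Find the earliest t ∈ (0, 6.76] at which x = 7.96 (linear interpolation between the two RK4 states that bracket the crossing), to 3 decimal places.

t = 2.759

t=0.000: state=(1.420)
step 1 (dt=0.02): k1=(1.547), k2=(1.561), k3=(1.561), k4=(1.575); state += dt/6·(k1+2k2+2k3+k4)
t=0.020: state=(1.451)
t=0.040: state=(1.483)
t=0.060: state=(1.515)
continuing one RK4 step at a time; state shown every 25 steps (Δt=0.5):
t=0.500: state=(2.373)
t=1.000: state=(3.665)
t=1.500: state=(5.132)
t=2.000: state=(6.498)
t=2.500: state=(7.554)
t=2.740: state=(7.933)
next step: t=2.760: state=(7.962) — x has crossed 7.96
linear interpolation between t=2.740 (7.93346) and t=2.760 (7.96152) → t≈2.759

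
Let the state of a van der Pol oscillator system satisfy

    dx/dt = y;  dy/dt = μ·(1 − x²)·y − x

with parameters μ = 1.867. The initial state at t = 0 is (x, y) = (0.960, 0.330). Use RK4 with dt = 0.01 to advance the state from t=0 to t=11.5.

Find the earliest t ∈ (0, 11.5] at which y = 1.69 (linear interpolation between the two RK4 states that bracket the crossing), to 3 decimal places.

t=0.000: state=(0.960, 0.330)
step 1 (dt=0.01): k1=(0.330, -0.912), k2=(0.325, -0.916), k3=(0.325, -0.916), k4=(0.321, -0.920); state += dt/6·(k1+2k2+2k3+k4)
t=0.010: state=(0.963, 0.321)
t=0.020: state=(0.966, 0.312)
t=0.030: state=(0.969, 0.302)
continuing one RK4 step at a time; state shown every 50 steps (Δt=0.5):
t=0.500: state=(1.002, -0.168)
t=1.000: state=(0.789, -0.704)
t=1.500: state=(0.220, -1.741)
t=2.000: state=(-1.109, -3.180)
t=2.500: state=(-1.936, -0.229)
t=3.000: state=(-1.855, 0.339)
t=3.500: state=(-1.657, 0.447)
t=4.000: state=(-1.404, 0.578)
t=4.500: state=(-1.055, 0.859)
t=4.990: state=(-0.475, 1.669)
next step: t=5.000: state=(-0.458, 1.698) — y has crossed 1.69
linear interpolation between t=4.990 (1.66910) and t=5.000 (1.69837) → t≈4.997

t = 4.997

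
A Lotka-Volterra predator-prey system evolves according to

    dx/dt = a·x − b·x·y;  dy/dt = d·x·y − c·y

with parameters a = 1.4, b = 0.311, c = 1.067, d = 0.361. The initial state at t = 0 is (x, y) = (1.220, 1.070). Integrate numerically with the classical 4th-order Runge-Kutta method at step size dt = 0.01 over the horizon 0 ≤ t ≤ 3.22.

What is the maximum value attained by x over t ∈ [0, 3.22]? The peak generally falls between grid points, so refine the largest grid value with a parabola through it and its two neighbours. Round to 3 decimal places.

max x = 10.076

t=0.000: state=(1.220, 1.070)
step 1 (dt=0.01): k1=(1.302, -0.670), k2=(1.310, -0.666), k3=(1.310, -0.666), k4=(1.319, -0.661); state += dt/6·(k1+2k2+2k3+k4)
t=0.010: state=(1.233, 1.063)
t=0.020: state=(1.246, 1.057)
t=0.030: state=(1.260, 1.050)
continuing one RK4 step at a time; state shown every 20 steps (Δt=0.2):
t=0.200: state=(1.516, 0.954)
t=0.400: state=(1.896, 0.871)
t=0.600: state=(2.380, 0.820)
t=0.800: state=(2.994, 0.804)
t=1.000: state=(3.767, 0.828)
t=1.200: state=(4.724, 0.908)
t=1.400: state=(5.880, 1.074)
t=1.600: state=(7.213, 1.391)
t=1.800: state=(8.608, 1.990)
t=2.000: state=(9.750, 3.128)
t=2.200: state=(10.016, 5.198)
t=2.400: state=(8.736, 8.347)
t=2.600: state=(6.190, 11.603)
t=2.800: state=(3.730, 13.353)
t=3.000: state=(2.140, 13.262)
t=3.200: state=(1.283, 12.082)
t=3.220: state=(1.224, 11.934)
largest grid value and its neighbours: x(2.130)=10.07254, x(2.140)=10.07574, x(2.150)=10.07534
parabola through these three points peaks at t≈2.144 with x≈10.07601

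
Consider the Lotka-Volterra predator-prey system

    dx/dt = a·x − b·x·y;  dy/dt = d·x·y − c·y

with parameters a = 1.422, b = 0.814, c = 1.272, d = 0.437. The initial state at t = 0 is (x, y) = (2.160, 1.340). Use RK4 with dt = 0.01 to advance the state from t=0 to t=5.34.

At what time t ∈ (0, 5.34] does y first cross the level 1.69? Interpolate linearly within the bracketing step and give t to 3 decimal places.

t = 1.825

t=0.000: state=(2.160, 1.340)
step 1 (dt=0.01): k1=(0.715, -0.440), k2=(0.721, -0.437), k3=(0.721, -0.437), k4=(0.726, -0.434); state += dt/6·(k1+2k2+2k3+k4)
t=0.010: state=(2.167, 1.336)
t=0.020: state=(2.175, 1.331)
t=0.030: state=(2.182, 1.327)
continuing one RK4 step at a time; state shown every 20 steps (Δt=0.2):
t=0.200: state=(2.323, 1.264)
t=0.400: state=(2.525, 1.211)
t=0.600: state=(2.763, 1.182)
t=0.800: state=(3.030, 1.181)
t=1.000: state=(3.317, 1.208)
t=1.200: state=(3.605, 1.268)
t=1.400: state=(3.870, 1.363)
t=1.600: state=(4.077, 1.496)
t=1.800: state=(4.190, 1.666)
t=1.820: state=(4.195, 1.685)
next step: t=1.830: state=(4.197, 1.695) — y has crossed 1.69
linear interpolation between t=1.820 (1.68526) and t=1.830 (1.69475) → t≈1.825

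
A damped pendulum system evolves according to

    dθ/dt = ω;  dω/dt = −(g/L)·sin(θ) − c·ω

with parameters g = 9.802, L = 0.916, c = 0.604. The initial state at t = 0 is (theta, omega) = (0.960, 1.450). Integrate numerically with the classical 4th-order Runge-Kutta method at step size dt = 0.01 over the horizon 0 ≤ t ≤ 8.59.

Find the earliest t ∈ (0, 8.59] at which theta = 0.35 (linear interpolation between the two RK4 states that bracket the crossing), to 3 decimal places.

t = 0.580

t=0.000: state=(0.960, 1.450)
step 1 (dt=0.01): k1=(1.450, -9.642), k2=(1.402, -9.657), k3=(1.402, -9.656), k4=(1.353, -9.669); state += dt/6·(k1+2k2+2k3+k4)
t=0.010: state=(0.974, 1.353)
t=0.020: state=(0.987, 1.257)
t=0.030: state=(0.999, 1.160)
continuing one RK4 step at a time; state shown every 50 steps (Δt=0.5):
t=0.500: state=(0.567, -2.577)
t=0.570: state=(0.377, -2.804)
next step: t=0.580: state=(0.349, -2.825) — theta has crossed 0.35
linear interpolation between t=0.570 (0.37747) and t=0.580 (0.34932) → t≈0.580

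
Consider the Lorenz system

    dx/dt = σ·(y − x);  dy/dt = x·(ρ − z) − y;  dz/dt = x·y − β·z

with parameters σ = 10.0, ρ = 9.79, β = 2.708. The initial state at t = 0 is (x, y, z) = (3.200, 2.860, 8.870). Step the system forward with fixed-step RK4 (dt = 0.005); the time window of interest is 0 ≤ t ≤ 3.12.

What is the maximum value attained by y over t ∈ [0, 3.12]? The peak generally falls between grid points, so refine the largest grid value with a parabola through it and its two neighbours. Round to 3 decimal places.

t=0.000: state=(3.200, 2.860, 8.870)
step 1 (dt=0.005): k1=(-3.400, 0.084, -14.868), k2=(-3.313, 0.195, -14.791), k3=(-3.312, 0.194, -14.790), k4=(-3.225, 0.303, -14.712); state += dt/6·(k1+2k2+2k3+k4)
t=0.005: state=(3.183, 2.861, 8.796)
t=0.010: state=(3.168, 2.863, 8.723)
t=0.015: state=(3.153, 2.866, 8.651)
continuing one RK4 step at a time; state shown every 40 steps (Δt=0.2):
t=0.200: state=(3.229, 3.577, 6.668)
t=0.400: state=(4.448, 5.260, 6.527)
t=0.600: state=(5.939, 6.401, 8.787)
t=0.800: state=(5.712, 5.093, 10.532)
t=1.000: state=(4.367, 3.848, 9.433)
t=1.200: state=(3.946, 4.030, 7.889)
t=1.400: state=(4.538, 4.984, 7.535)
t=1.600: state=(5.387, 5.683, 8.617)
t=1.800: state=(5.427, 5.177, 9.685)
t=2.000: state=(4.735, 4.405, 9.326)
t=2.200: state=(4.379, 4.372, 8.421)
t=2.400: state=(4.647, 4.884, 8.107)
t=2.600: state=(5.119, 5.297, 8.627)
t=2.800: state=(5.201, 5.101, 9.235)
t=3.000: state=(4.858, 4.670, 9.143)
t=3.120: state=(4.674, 4.567, 8.848)
largest grid value and its neighbours: y(0.590)=6.40133, y(0.595)=6.40206, y(0.600)=6.40081
parabola through these three points peaks at t≈0.594 with y≈6.40207

max y = 6.402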